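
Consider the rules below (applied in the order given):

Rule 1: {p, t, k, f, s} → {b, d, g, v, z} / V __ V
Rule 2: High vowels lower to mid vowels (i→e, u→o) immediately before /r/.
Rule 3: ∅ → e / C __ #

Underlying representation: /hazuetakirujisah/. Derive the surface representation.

Rule 1 (intervocalic voicing): /t/ is a voiceless obstruent between vowels /e/ and /a/, so it voices to [d]. /k/ is a voiceless obstruent between vowels /a/ and /i/, so it voices to [g]. /s/ is a voiceless obstruent between vowels /i/ and /a/, so it voices to [z]. /hazuetakirujisah/ → hazuedagirujizah.
Rule 2 (pre-rhotic lowering): /i/ is a high vowel immediately before /r/, so it lowers to [e]. /hazuedagirujizah/ → hazuedagerujizah.
Rule 3 (final e-epenthesis): the form ends in the consonant /h/, so [e] is inserted word-finally. /hazuedagerujizah/ → hazuedagerujizahe.

hazuedagerujizahe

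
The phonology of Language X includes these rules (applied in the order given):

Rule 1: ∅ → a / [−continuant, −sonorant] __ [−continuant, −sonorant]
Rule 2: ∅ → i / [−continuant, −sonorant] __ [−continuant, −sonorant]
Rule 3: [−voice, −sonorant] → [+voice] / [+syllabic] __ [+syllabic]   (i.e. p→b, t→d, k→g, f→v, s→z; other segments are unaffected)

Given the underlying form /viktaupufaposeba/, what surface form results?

vigadaubuvabozeba

Rule 1 (stop-cluster a-epenthesis): /k/ and /t/ form a stop–stop cluster, so [a] is inserted between them. /viktaupufaposeba/ → vikataupufaposeba.
Rule 2 (stop-cluster i-epenthesis): no segment meets the environment; /vikataupufaposeba/ is unchanged.
Rule 3 (intervocalic voicing): /k/ is a voiceless obstruent between vowels /i/ and /a/, so it voices to [g]. /t/ is a voiceless obstruent between vowels /a/ and /a/, so it voices to [d]. /p/ is a voiceless obstruent between vowels /u/ and /u/, so it voices to [b]. /f/ is a voiceless obstruent between vowels /u/ and /a/, so it voices to [v]. /p/ is a voiceless obstruent between vowels /a/ and /o/, so it voices to [b]. /s/ is a voiceless obstruent between vowels /o/ and /e/, so it voices to [z]. /vikataupufaposeba/ → vigadaubuvabozeba.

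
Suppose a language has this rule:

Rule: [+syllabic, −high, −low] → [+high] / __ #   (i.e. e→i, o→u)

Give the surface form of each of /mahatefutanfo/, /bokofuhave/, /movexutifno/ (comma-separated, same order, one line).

/mahatefutanfo/: /o/ is a mid vowel in word-final position, so it raises to [u]. → [mahatefutanfu].
/bokofuhave/: /e/ is a mid vowel in word-final position, so it raises to [i]. → [bokofuhavi].
/movexutifno/: /o/ is a mid vowel in word-final position, so it raises to [u]. → [movexutifnu].

mahatefutanfu, bokofuhavi, movexutifnu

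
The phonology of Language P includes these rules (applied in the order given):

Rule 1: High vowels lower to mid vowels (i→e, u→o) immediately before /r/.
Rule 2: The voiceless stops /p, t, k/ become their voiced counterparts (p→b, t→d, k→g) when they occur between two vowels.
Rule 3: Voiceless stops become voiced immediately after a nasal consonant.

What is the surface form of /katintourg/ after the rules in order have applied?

kadindoorg

Rule 1 (pre-rhotic lowering): /u/ is a high vowel immediately before /r/, so it lowers to [o]. /katintourg/ → katintoorg.
Rule 2 (intervocalic voicing): /t/ is a voiceless stop between vowels /a/ and /i/, so it voices to [d]. /katintoorg/ → kadintoorg.
Rule 3 (post-nasal voicing): /t/ is a voiceless stop immediately after the nasal /n/, so it voices to [d]. /kadintoorg/ → kadindoorg.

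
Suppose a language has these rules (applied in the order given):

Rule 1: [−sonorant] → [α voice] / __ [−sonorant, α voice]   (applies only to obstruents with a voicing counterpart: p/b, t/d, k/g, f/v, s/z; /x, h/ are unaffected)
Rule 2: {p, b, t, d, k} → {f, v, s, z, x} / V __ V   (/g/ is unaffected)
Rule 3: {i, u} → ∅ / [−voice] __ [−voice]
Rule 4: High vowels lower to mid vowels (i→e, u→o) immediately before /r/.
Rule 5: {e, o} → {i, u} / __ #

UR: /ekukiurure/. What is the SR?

Rule 1 (regressive voicing assimilation): no segment meets the environment; /ekukiurure/ is unchanged.
Rule 2 (intervocalic spirantization): /k/ is a stop between vowels /e/ and /u/, so it spirantizes to the fricative [x]. /k/ is a stop between vowels /u/ and /i/, so it spirantizes to the fricative [x]. /ekukiurure/ → exuxiurure.
Rule 3 (high vowel syncope): /u/ is a high vowel flanked by voiceless consonants /x/ and /x/, so it deletes. /exuxiurure/ → exxiurure.
Rule 4 (pre-rhotic lowering): /u/ is a high vowel immediately before /r/, so it lowers to [o]. /u/ is a high vowel immediately before /r/, so it lowers to [o]. /exxiurure/ → exxiorore.
Rule 5 (final vowel raising): /e/ is a mid vowel in word-final position, so it raises to [i]. /exxiorore/ → exxiorori.

exxiorori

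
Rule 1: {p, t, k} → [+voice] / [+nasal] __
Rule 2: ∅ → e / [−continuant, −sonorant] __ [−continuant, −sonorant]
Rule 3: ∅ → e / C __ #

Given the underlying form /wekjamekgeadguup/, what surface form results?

wekjamekegeadeguupe

Rule 1 (post-nasal voicing): no segment meets the environment; /wekjamekgeadguup/ is unchanged.
Rule 2 (stop-cluster e-epenthesis): /k/ and /g/ form a stop–stop cluster, so [e] is inserted between them. /d/ and /g/ form a stop–stop cluster, so [e] is inserted between them. /wekjamekgeadguup/ → wekjamekegeadeguup.
Rule 3 (final e-epenthesis): the form ends in the consonant /p/, so [e] is inserted word-finally. /wekjamekegeadeguup/ → wekjamekegeadeguupe.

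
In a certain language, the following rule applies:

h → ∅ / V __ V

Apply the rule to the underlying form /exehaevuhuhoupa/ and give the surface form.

exeaevuuoupa

/h/ occurs between vowels /e/ and /a/, so it deletes.
/h/ occurs between vowels /u/ and /u/, so it deletes.
/h/ occurs between vowels /u/ and /o/, so it deletes.
Surface form: [exeaevuuoupa].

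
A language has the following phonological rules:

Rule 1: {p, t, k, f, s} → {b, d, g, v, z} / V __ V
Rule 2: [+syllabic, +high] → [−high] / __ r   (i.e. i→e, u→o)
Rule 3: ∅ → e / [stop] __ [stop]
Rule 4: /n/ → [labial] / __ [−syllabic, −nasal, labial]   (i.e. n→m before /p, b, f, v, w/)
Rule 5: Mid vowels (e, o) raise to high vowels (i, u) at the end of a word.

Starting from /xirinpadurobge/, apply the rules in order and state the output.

Rule 1 (intervocalic voicing): no segment meets the environment; /xirinpadurobge/ is unchanged.
Rule 2 (pre-rhotic lowering): /i/ is a high vowel immediately before /r/, so it lowers to [e]. /u/ is a high vowel immediately before /r/, so it lowers to [o]. /xirinpadurobge/ → xerinpadorobge.
Rule 3 (stop-cluster e-epenthesis): /b/ and /g/ form a stop–stop cluster, so [e] is inserted between them. /xerinpadorobge/ → xerinpadorobege.
Rule 4 (nasal place assimilation): /n/ precedes the labial consonant /p/, so it assimilates in place to [m]. /xerinpadorobege/ → xerimpadorobege.
Rule 5 (final vowel raising): /e/ is a mid vowel in word-final position, so it raises to [i]. /xerimpadorobege/ → xerimpadorobegi.

xerimpadorobegi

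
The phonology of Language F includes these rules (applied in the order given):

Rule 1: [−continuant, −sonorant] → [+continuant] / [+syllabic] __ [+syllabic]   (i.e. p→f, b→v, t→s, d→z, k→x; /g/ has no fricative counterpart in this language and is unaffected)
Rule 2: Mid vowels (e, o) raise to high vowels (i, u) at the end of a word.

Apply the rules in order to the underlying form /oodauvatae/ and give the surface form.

Rule 1 (intervocalic spirantization): /d/ is a stop between vowels /o/ and /a/, so it spirantizes to the fricative [z]. /t/ is a stop between vowels /a/ and /a/, so it spirantizes to the fricative [s]. /oodauvatae/ → oozauvasae.
Rule 2 (final vowel raising): /e/ is a mid vowel in word-final position, so it raises to [i]. /oozauvasae/ → oozauvasai.

oozauvasai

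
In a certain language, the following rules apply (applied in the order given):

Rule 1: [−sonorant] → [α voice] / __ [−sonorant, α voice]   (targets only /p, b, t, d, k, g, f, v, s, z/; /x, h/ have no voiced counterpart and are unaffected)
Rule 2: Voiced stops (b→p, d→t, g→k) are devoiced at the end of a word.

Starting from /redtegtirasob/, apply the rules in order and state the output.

rettektirasop

Rule 1 (regressive voicing assimilation): /d/ precedes the voiceless obstruent /t/, so it devoices to [t] by assimilation. /g/ precedes the voiceless obstruent /t/, so it devoices to [k] by assimilation. /redtegtirasob/ → rettektirasob.
Rule 2 (final devoicing): /b/ is a voiced stop in word-final position, so it devoices to [p]. /rettektirasob/ → rettektirasop.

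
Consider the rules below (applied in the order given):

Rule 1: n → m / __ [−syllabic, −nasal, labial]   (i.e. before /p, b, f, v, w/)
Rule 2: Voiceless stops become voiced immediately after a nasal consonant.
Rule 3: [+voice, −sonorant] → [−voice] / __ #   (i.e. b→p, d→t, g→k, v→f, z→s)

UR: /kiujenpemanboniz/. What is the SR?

kiujembemambonis

Rule 1 (nasal place assimilation): /n/ precedes the labial consonant /p/, so it assimilates in place to [m]. /n/ precedes the labial consonant /b/, so it assimilates in place to [m]. /kiujenpemanboniz/ → kiujempemamboniz.
Rule 2 (post-nasal voicing): /p/ is a voiceless stop immediately after the nasal /m/, so it voices to [b]. /kiujempemamboniz/ → kiujembemamboniz.
Rule 3 (final devoicing): /z/ is a voiced obstruent in word-final position, so it devoices to [s]. /kiujembemamboniz/ → kiujembemambonis.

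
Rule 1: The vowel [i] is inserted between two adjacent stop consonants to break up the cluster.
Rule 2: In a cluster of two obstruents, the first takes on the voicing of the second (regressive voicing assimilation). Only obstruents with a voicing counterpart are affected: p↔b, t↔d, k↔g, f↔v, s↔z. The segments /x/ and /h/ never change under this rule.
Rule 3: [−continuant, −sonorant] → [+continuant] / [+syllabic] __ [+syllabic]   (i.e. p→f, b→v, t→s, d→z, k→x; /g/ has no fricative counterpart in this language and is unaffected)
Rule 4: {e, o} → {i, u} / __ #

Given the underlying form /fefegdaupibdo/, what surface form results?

Rule 1 (stop-cluster i-epenthesis): /g/ and /d/ form a stop–stop cluster, so [i] is inserted between them. /b/ and /d/ form a stop–stop cluster, so [i] is inserted between them. /fefegdaupibdo/ → fefegidaupibido.
Rule 2 (regressive voicing assimilation): no segment meets the environment; /fefegidaupibido/ is unchanged.
Rule 3 (intervocalic spirantization): /d/ is a stop between vowels /i/ and /a/, so it spirantizes to the fricative [z]. /p/ is a stop between vowels /u/ and /i/, so it spirantizes to the fricative [f]. /b/ is a stop between vowels /i/ and /i/, so it spirantizes to the fricative [v]. /d/ is a stop between vowels /i/ and /o/, so it spirantizes to the fricative [z]. /fefegidaupibido/ → fefegizaufivizo.
Rule 4 (final vowel raising): /o/ is a mid vowel in word-final position, so it raises to [u]. /fefegizaufivizo/ → fefegizaufivizu.

fefegizaufivizu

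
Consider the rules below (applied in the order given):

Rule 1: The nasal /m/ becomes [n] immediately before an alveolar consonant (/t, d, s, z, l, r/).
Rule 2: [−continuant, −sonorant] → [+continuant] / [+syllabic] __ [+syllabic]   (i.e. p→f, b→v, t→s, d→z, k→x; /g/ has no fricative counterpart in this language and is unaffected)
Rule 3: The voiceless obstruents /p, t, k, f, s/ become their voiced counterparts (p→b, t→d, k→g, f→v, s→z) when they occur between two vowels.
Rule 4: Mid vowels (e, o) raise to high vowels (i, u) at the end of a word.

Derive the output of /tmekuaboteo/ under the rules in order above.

tmexuavozeu

Rule 1 (nasal place assimilation): no segment meets the environment; /tmekuaboteo/ is unchanged.
Rule 2 (intervocalic spirantization): /k/ is a stop between vowels /e/ and /u/, so it spirantizes to the fricative [x]. /b/ is a stop between vowels /a/ and /o/, so it spirantizes to the fricative [v]. /t/ is a stop between vowels /o/ and /e/, so it spirantizes to the fricative [s]. /tmekuaboteo/ → tmexuavoseo.
Rule 3 (intervocalic voicing): /s/ is a voiceless obstruent between vowels /o/ and /e/, so it voices to [z]. /tmexuavoseo/ → tmexuavozeo.
Rule 4 (final vowel raising): /o/ is a mid vowel in word-final position, so it raises to [u]. /tmexuavozeo/ → tmexuavozeu.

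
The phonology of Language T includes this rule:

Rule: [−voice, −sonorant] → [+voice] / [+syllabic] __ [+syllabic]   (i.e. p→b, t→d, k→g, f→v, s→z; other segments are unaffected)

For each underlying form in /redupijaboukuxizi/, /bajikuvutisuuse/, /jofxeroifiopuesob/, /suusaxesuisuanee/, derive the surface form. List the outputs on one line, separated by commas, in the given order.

redubijabouguxizi, bajiguvudizuuze, jofxeroiviobuezob, suuzaxezuizuanee

/redupijaboukuxizi/: /p/ is a voiceless obstruent between vowels /u/ and /i/, so it voices to [b]. /k/ is a voiceless obstruent between vowels /u/ and /u/, so it voices to [g]. → [redubijabouguxizi].
/bajikuvutisuuse/: /k/ is a voiceless obstruent between vowels /i/ and /u/, so it voices to [g]. /t/ is a voiceless obstruent between vowels /u/ and /i/, so it voices to [d]. /s/ is a voiceless obstruent between vowels /i/ and /u/, so it voices to [z]. /s/ is a voiceless obstruent between vowels /u/ and /e/, so it voices to [z]. → [bajiguvudizuuze].
/jofxeroifiopuesob/: /f/ is a voiceless obstruent between vowels /i/ and /i/, so it voices to [v]. /p/ is a voiceless obstruent between vowels /o/ and /u/, so it voices to [b]. /s/ is a voiceless obstruent between vowels /e/ and /o/, so it voices to [z]. → [jofxeroiviobuezob].
/suusaxesuisuanee/: /s/ is a voiceless obstruent between vowels /u/ and /a/, so it voices to [z]. /s/ is a voiceless obstruent between vowels /e/ and /u/, so it voices to [z]. /s/ is a voiceless obstruent between vowels /i/ and /u/, so it voices to [z]. → [suuzaxezuizuanee].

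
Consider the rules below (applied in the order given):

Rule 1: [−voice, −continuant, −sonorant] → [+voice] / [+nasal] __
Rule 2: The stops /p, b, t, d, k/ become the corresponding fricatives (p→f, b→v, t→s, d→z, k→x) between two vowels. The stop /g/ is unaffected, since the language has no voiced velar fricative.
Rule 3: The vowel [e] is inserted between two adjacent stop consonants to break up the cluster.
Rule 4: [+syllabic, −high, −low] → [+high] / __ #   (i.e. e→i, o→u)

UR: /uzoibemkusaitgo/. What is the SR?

uzoivemgusaitegu

Rule 1 (post-nasal voicing): /k/ is a voiceless stop immediately after the nasal /m/, so it voices to [g]. /uzoibemkusaitgo/ → uzoibemgusaitgo.
Rule 2 (intervocalic spirantization): /b/ is a stop between vowels /i/ and /e/, so it spirantizes to the fricative [v]. /uzoibemgusaitgo/ → uzoivemgusaitgo.
Rule 3 (stop-cluster e-epenthesis): /t/ and /g/ form a stop–stop cluster, so [e] is inserted between them. /uzoivemgusaitgo/ → uzoivemgusaitego.
Rule 4 (final vowel raising): /o/ is a mid vowel in word-final position, so it raises to [u]. /uzoivemgusaitego/ → uzoivemgusaitegu.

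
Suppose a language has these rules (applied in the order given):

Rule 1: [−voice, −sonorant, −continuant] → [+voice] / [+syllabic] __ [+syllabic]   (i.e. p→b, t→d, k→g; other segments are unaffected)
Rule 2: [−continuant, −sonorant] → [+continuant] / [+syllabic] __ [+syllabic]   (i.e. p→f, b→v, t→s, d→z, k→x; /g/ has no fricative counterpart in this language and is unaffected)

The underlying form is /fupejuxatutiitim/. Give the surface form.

Rule 1 (intervocalic voicing): /p/ is a voiceless stop between vowels /u/ and /e/, so it voices to [b]. /t/ is a voiceless stop between vowels /a/ and /u/, so it voices to [d]. /t/ is a voiceless stop between vowels /u/ and /i/, so it voices to [d]. /t/ is a voiceless stop between vowels /i/ and /i/, so it voices to [d]. /fupejuxatutiitim/ → fubejuxadudiidim.
Rule 2 (intervocalic spirantization): /b/ is a stop between vowels /u/ and /e/, so it spirantizes to the fricative [v]. /d/ is a stop between vowels /a/ and /u/, so it spirantizes to the fricative [z]. /d/ is a stop between vowels /u/ and /i/, so it spirantizes to the fricative [z]. /d/ is a stop between vowels /i/ and /i/, so it spirantizes to the fricative [z]. /fubejuxadudiidim/ → fuvejuxazuziizim.

fuvejuxazuziizim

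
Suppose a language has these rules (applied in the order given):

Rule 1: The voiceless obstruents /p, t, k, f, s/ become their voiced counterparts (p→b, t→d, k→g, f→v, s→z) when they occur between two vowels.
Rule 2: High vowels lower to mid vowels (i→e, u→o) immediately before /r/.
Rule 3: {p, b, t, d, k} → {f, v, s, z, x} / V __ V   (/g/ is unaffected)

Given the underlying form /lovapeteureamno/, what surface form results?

Rule 1 (intervocalic voicing): /p/ is a voiceless obstruent between vowels /a/ and /e/, so it voices to [b]. /t/ is a voiceless obstruent between vowels /e/ and /e/, so it voices to [d]. /lovapeteureamno/ → lovabedeureamno.
Rule 2 (pre-rhotic lowering): /u/ is a high vowel immediately before /r/, so it lowers to [o]. /lovabedeureamno/ → lovabedeoreamno.
Rule 3 (intervocalic spirantization): /b/ is a stop between vowels /a/ and /e/, so it spirantizes to the fricative [v]. /d/ is a stop between vowels /e/ and /e/, so it spirantizes to the fricative [z]. /lovabedeoreamno/ → lovavezeoreamno.

lovavezeoreamno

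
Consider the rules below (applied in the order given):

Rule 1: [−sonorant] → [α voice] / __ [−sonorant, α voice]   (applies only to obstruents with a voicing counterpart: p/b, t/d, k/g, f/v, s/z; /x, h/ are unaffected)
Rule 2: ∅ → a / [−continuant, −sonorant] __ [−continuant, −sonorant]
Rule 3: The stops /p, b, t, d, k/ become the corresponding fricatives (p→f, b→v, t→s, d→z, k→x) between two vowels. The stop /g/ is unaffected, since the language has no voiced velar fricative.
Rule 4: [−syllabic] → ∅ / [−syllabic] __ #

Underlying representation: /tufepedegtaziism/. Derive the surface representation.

Rule 1 (regressive voicing assimilation): /g/ precedes the voiceless obstruent /t/, so it devoices to [k] by assimilation. /tufepedegtaziism/ → tufepedektaziism.
Rule 2 (stop-cluster a-epenthesis): /k/ and /t/ form a stop–stop cluster, so [a] is inserted between them. /tufepedektaziism/ → tufepedekataziism.
Rule 3 (intervocalic spirantization): /p/ is a stop between vowels /e/ and /e/, so it spirantizes to the fricative [f]. /d/ is a stop between vowels /e/ and /e/, so it spirantizes to the fricative [z]. /k/ is a stop between vowels /e/ and /a/, so it spirantizes to the fricative [x]. /t/ is a stop between vowels /a/ and /a/, so it spirantizes to the fricative [s]. /tufepedekataziism/ → tufefezexasaziism.
Rule 4 (final cluster simplification): /m/ is the second consonant of a word-final cluster /sm/, so it deletes. /tufefezexasaziism/ → tufefezexasaziis.

tufefezexasaziis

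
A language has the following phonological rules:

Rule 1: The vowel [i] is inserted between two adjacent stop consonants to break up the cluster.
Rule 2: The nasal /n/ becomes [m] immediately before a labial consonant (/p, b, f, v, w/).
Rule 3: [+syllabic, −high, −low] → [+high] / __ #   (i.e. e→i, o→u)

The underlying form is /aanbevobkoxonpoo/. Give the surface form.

aambevobikoxompou

Rule 1 (stop-cluster i-epenthesis): /b/ and /k/ form a stop–stop cluster, so [i] is inserted between them. /aanbevobkoxonpoo/ → aanbevobikoxonpoo.
Rule 2 (nasal place assimilation): /n/ precedes the labial consonant /b/, so it assimilates in place to [m]. /n/ precedes the labial consonant /p/, so it assimilates in place to [m]. /aanbevobikoxonpoo/ → aambevobikoxompoo.
Rule 3 (final vowel raising): /o/ is a mid vowel in word-final position, so it raises to [u]. /aambevobikoxompoo/ → aambevobikoxompou.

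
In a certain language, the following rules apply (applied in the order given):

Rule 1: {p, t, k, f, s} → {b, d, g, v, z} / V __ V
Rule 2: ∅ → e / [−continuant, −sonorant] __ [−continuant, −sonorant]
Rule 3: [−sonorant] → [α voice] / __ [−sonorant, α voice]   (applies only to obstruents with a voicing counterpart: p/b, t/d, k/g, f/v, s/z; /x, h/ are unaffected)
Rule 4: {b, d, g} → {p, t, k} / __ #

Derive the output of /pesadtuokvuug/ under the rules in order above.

Rule 1 (intervocalic voicing): /s/ is a voiceless obstruent between vowels /e/ and /a/, so it voices to [z]. /pesadtuokvuug/ → pezadtuokvuug.
Rule 2 (stop-cluster e-epenthesis): /d/ and /t/ form a stop–stop cluster, so [e] is inserted between them. /pezadtuokvuug/ → pezadetuokvuug.
Rule 3 (regressive voicing assimilation): /k/ precedes the voiced obstruent /v/, so it voices to [g] by assimilation. /pezadetuokvuug/ → pezadetuogvuug.
Rule 4 (final devoicing): /g/ is a voiced stop in word-final position, so it devoices to [k]. /pezadetuogvuug/ → pezadetuogvuuk.

pezadetuogvuuk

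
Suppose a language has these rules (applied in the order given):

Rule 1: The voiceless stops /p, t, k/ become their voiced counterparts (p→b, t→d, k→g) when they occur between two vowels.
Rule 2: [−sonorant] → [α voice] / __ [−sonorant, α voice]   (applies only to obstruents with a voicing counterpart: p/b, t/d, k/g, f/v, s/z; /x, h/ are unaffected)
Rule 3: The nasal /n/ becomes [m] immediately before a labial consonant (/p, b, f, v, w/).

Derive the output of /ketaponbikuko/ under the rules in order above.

Rule 1 (intervocalic voicing): /t/ is a voiceless stop between vowels /e/ and /a/, so it voices to [d]. /p/ is a voiceless stop between vowels /a/ and /o/, so it voices to [b]. /k/ is a voiceless stop between vowels /i/ and /u/, so it voices to [g]. /k/ is a voiceless stop between vowels /u/ and /o/, so it voices to [g]. /ketaponbikuko/ → kedabonbigugo.
Rule 2 (regressive voicing assimilation): no segment meets the environment; /kedabonbigugo/ is unchanged.
Rule 3 (nasal place assimilation): /n/ precedes the labial consonant /b/, so it assimilates in place to [m]. /kedabonbigugo/ → kedabombigugo.

kedabombigugo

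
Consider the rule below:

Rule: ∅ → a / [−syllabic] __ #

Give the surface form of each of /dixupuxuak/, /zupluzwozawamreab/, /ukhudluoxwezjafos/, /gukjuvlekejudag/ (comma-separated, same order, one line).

dixupuxuaka, zupluzwozawamreaba, ukhudluoxwezjafosa, gukjuvlekejudaga

/dixupuxuak/: the form ends in the consonant /k/, so [a] is inserted word-finally. → [dixupuxuaka].
/zupluzwozawamreab/: the form ends in the consonant /b/, so [a] is inserted word-finally. → [zupluzwozawamreaba].
/ukhudluoxwezjafos/: the form ends in the consonant /s/, so [a] is inserted word-finally. → [ukhudluoxwezjafosa].
/gukjuvlekejudag/: the form ends in the consonant /g/, so [a] is inserted word-finally. → [gukjuvlekejudaga].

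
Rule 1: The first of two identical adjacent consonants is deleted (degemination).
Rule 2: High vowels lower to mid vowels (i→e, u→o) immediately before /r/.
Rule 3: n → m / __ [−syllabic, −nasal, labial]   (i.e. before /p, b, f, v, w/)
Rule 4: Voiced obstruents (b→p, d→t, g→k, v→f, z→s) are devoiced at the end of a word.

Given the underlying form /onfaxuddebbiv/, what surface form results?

Rule 1 (degemination): /dd/ is a geminate; the first /d/ deletes. /bb/ is a geminate; the first /b/ deletes. /onfaxuddebbiv/ → onfaxudebiv.
Rule 2 (pre-rhotic lowering): no segment meets the environment; /onfaxudebiv/ is unchanged.
Rule 3 (nasal place assimilation): /n/ precedes the labial consonant /f/, so it assimilates in place to [m]. /onfaxudebiv/ → omfaxudebiv.
Rule 4 (final devoicing): /v/ is a voiced obstruent in word-final position, so it devoices to [f]. /omfaxudebiv/ → omfaxudebif.

omfaxudebif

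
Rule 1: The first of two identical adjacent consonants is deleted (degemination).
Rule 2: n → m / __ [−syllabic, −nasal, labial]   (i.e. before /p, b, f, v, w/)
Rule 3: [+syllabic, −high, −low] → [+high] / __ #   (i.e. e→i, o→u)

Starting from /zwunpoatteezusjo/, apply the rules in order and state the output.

zwumpoateezusju

Rule 1 (degemination): /tt/ is a geminate; the first /t/ deletes. /zwunpoatteezusjo/ → zwunpoateezusjo.
Rule 2 (nasal place assimilation): /n/ precedes the labial consonant /p/, so it assimilates in place to [m]. /zwunpoateezusjo/ → zwumpoateezusjo.
Rule 3 (final vowel raising): /o/ is a mid vowel in word-final position, so it raises to [u]. /zwumpoateezusjo/ → zwumpoateezusju.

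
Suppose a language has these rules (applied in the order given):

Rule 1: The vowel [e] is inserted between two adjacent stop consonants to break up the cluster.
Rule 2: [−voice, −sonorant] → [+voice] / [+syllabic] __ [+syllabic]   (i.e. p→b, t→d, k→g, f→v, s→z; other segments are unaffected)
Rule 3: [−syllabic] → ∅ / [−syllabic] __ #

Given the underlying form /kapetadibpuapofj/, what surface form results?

kabedadibebuabof

Rule 1 (stop-cluster e-epenthesis): /b/ and /p/ form a stop–stop cluster, so [e] is inserted between them. /kapetadibpuapofj/ → kapetadibepuapofj.
Rule 2 (intervocalic voicing): /p/ is a voiceless obstruent between vowels /a/ and /e/, so it voices to [b]. /t/ is a voiceless obstruent between vowels /e/ and /a/, so it voices to [d]. /p/ is a voiceless obstruent between vowels /e/ and /u/, so it voices to [b]. /p/ is a voiceless obstruent between vowels /a/ and /o/, so it voices to [b]. /kapetadibepuapofj/ → kabedadibebuabofj.
Rule 3 (final cluster simplification): /j/ is the second consonant of a word-final cluster /fj/, so it deletes. /kabedadibebuabofj/ → kabedadibebuabof.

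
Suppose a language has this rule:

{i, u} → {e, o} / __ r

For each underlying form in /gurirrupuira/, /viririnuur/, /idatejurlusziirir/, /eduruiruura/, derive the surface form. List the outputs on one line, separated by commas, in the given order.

/gurirrupuira/: /u/ is a high vowel immediately before /r/, so it lowers to [o]. /i/ is a high vowel immediately before /r/, so it lowers to [e]. /i/ is a high vowel immediately before /r/, so it lowers to [e]. → [gorerrupuera].
/viririnuur/: /i/ is a high vowel immediately before /r/, so it lowers to [e]. /i/ is a high vowel immediately before /r/, so it lowers to [e]. /u/ is a high vowel immediately before /r/, so it lowers to [o]. → [vererinuor].
/idatejurlusziirir/: /u/ is a high vowel immediately before /r/, so it lowers to [o]. /i/ is a high vowel immediately before /r/, so it lowers to [e]. /i/ is a high vowel immediately before /r/, so it lowers to [e]. → [idatejorluszierer].
/eduruiruura/: /u/ is a high vowel immediately before /r/, so it lowers to [o]. /i/ is a high vowel immediately before /r/, so it lowers to [e]. /u/ is a high vowel immediately before /r/, so it lowers to [o]. → [edorueruora].

gorerrupuera, vererinuor, idatejorluszierer, edorueruora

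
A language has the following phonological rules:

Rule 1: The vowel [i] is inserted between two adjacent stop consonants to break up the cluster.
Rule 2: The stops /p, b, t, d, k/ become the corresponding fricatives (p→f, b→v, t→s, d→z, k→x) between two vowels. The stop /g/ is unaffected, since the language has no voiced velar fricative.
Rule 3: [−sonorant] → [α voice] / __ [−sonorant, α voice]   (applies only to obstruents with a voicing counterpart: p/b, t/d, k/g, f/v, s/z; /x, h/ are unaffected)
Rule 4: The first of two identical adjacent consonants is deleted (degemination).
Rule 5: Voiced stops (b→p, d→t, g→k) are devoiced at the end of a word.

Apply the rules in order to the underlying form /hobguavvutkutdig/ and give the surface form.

Rule 1 (stop-cluster i-epenthesis): /b/ and /g/ form a stop–stop cluster, so [i] is inserted between them. /t/ and /k/ form a stop–stop cluster, so [i] is inserted between them. /t/ and /d/ form a stop–stop cluster, so [i] is inserted between them. /hobguavvutkutdig/ → hobiguavvutikutidig.
Rule 2 (intervocalic spirantization): /b/ is a stop between vowels /o/ and /i/, so it spirantizes to the fricative [v]. /t/ is a stop between vowels /u/ and /i/, so it spirantizes to the fricative [s]. /k/ is a stop between vowels /i/ and /u/, so it spirantizes to the fricative [x]. /t/ is a stop between vowels /u/ and /i/, so it spirantizes to the fricative [s]. /d/ is a stop between vowels /i/ and /i/, so it spirantizes to the fricative [z]. /hobiguavvutikutidig/ → hoviguavvusixusizig.
Rule 3 (regressive voicing assimilation): no segment meets the environment; /hoviguavvusixusizig/ is unchanged.
Rule 4 (degemination): /vv/ is a geminate; the first /v/ deletes. /hoviguavvusixusizig/ → hoviguavusixusizig.
Rule 5 (final devoicing): /g/ is a voiced stop in word-final position, so it devoices to [k]. /hoviguavusixusizig/ → hoviguavusixusizik.

hoviguavusixusizik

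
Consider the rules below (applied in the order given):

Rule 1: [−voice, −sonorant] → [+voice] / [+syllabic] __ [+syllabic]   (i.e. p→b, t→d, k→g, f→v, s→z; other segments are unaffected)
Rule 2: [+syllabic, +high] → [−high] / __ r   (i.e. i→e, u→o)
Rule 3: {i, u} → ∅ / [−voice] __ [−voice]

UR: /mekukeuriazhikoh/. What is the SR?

megugeoriazhigoh

Rule 1 (intervocalic voicing): /k/ is a voiceless obstruent between vowels /e/ and /u/, so it voices to [g]. /k/ is a voiceless obstruent between vowels /u/ and /e/, so it voices to [g]. /k/ is a voiceless obstruent between vowels /i/ and /o/, so it voices to [g]. /mekukeuriazhikoh/ → megugeuriazhigoh.
Rule 2 (pre-rhotic lowering): /u/ is a high vowel immediately before /r/, so it lowers to [o]. /megugeuriazhigoh/ → megugeoriazhigoh.
Rule 3 (high vowel syncope): no segment meets the environment; /megugeoriazhigoh/ is unchanged.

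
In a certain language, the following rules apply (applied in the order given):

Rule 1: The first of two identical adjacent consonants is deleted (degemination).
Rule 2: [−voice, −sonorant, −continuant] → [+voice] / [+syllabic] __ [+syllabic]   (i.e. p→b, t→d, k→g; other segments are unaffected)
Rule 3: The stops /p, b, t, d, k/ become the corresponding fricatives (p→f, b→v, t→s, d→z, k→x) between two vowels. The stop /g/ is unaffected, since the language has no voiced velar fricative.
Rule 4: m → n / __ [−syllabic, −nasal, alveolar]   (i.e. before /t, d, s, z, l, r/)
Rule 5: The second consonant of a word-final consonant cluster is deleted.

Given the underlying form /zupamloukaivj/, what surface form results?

zuvanlougaiv

Rule 1 (degemination): no segment meets the environment; /zupamloukaivj/ is unchanged.
Rule 2 (intervocalic voicing): /p/ is a voiceless stop between vowels /u/ and /a/, so it voices to [b]. /k/ is a voiceless stop between vowels /u/ and /a/, so it voices to [g]. /zupamloukaivj/ → zubamlougaivj.
Rule 3 (intervocalic spirantization): /b/ is a stop between vowels /u/ and /a/, so it spirantizes to the fricative [v]. /zubamlougaivj/ → zuvamlougaivj.
Rule 4 (nasal place assimilation): /m/ precedes the alveolar consonant /l/, so it assimilates in place to [n]. /zuvamlougaivj/ → zuvanlougaivj.
Rule 5 (final cluster simplification): /j/ is the second consonant of a word-final cluster /vj/, so it deletes. /zuvanlougaivj/ → zuvanlougaiv.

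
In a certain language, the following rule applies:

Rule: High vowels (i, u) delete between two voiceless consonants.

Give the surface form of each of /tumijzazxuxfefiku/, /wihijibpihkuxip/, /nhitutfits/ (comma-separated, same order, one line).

/tumijzazxuxfefiku/: /u/ is a high vowel flanked by voiceless consonants /x/ and /x/, so it deletes. /i/ is a high vowel flanked by voiceless consonants /f/ and /k/, so it deletes. → [tumijzazxxfefku].
/wihijibpihkuxip/: /i/ is a high vowel flanked by voiceless consonants /p/ and /h/, so it deletes. /u/ is a high vowel flanked by voiceless consonants /k/ and /x/, so it deletes. /i/ is a high vowel flanked by voiceless consonants /x/ and /p/, so it deletes. → [wihijibphkxp].
/nhitutfits/: /i/ is a high vowel flanked by voiceless consonants /h/ and /t/, so it deletes. /u/ is a high vowel flanked by voiceless consonants /t/ and /t/, so it deletes. /i/ is a high vowel flanked by voiceless consonants /f/ and /t/, so it deletes. → [nhttfts].

tumijzazxxfefku, wihijibphkxp, nhttfts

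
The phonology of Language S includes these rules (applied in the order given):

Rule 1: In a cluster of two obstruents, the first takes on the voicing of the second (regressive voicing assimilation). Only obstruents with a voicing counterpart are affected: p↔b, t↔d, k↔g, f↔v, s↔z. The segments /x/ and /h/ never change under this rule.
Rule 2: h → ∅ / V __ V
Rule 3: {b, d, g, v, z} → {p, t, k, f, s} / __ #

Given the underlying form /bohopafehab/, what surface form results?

boopafeap

Rule 1 (regressive voicing assimilation): no segment meets the environment; /bohopafehab/ is unchanged.
Rule 2 (intervocalic h-deletion): /h/ occurs between vowels /o/ and /o/, so it deletes. /h/ occurs between vowels /e/ and /a/, so it deletes. /bohopafehab/ → boopafeab.
Rule 3 (final devoicing): /b/ is a voiced obstruent in word-final position, so it devoices to [p]. /boopafeab/ → boopafeap.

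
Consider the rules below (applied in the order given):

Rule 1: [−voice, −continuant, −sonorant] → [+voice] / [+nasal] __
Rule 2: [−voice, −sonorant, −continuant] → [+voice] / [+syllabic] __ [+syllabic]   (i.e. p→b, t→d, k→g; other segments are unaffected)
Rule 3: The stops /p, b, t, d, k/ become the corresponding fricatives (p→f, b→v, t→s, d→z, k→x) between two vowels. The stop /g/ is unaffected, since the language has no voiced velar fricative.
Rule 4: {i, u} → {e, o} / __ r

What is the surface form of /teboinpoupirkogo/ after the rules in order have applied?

Rule 1 (post-nasal voicing): /p/ is a voiceless stop immediately after the nasal /n/, so it voices to [b]. /teboinpoupirkogo/ → teboinboupirkogo.
Rule 2 (intervocalic voicing): /p/ is a voiceless stop between vowels /u/ and /i/, so it voices to [b]. /teboinboupirkogo/ → teboinboubirkogo.
Rule 3 (intervocalic spirantization): /b/ is a stop between vowels /e/ and /o/, so it spirantizes to the fricative [v]. /b/ is a stop between vowels /u/ and /i/, so it spirantizes to the fricative [v]. /teboinboubirkogo/ → tevoinbouvirkogo.
Rule 4 (pre-rhotic lowering): /i/ is a high vowel immediately before /r/, so it lowers to [e]. /tevoinbouvirkogo/ → tevoinbouverkogo.

tevoinbouverkogo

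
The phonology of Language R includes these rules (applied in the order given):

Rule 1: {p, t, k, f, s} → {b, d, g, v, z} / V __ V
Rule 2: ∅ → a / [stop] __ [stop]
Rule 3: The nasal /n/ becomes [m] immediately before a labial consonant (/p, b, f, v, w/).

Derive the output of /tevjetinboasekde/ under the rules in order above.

Rule 1 (intervocalic voicing): /t/ is a voiceless obstruent between vowels /e/ and /i/, so it voices to [d]. /s/ is a voiceless obstruent between vowels /a/ and /e/, so it voices to [z]. /tevjetinboasekde/ → tevjedinboazekde.
Rule 2 (stop-cluster a-epenthesis): /k/ and /d/ form a stop–stop cluster, so [a] is inserted between them. /tevjedinboazekde/ → tevjedinboazekade.
Rule 3 (nasal place assimilation): /n/ precedes the labial consonant /b/, so it assimilates in place to [m]. /tevjedinboazekade/ → tevjedimboazekade.

tevjedimboazekade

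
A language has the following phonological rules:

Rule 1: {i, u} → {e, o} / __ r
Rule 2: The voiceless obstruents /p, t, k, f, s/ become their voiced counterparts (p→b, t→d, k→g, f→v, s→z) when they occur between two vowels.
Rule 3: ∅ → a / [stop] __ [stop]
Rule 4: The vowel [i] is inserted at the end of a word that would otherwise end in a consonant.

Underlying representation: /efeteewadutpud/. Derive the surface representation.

Rule 1 (pre-rhotic lowering): no segment meets the environment; /efeteewadutpud/ is unchanged.
Rule 2 (intervocalic voicing): /f/ is a voiceless obstruent between vowels /e/ and /e/, so it voices to [v]. /t/ is a voiceless obstruent between vowels /e/ and /e/, so it voices to [d]. /efeteewadutpud/ → evedeewadutpud.
Rule 3 (stop-cluster a-epenthesis): /t/ and /p/ form a stop–stop cluster, so [a] is inserted between them. /evedeewadutpud/ → evedeewadutapud.
Rule 4 (final i-epenthesis): the form ends in the consonant /d/, so [i] is inserted word-finally. /evedeewadutapud/ → evedeewadutapudi.

evedeewadutapudi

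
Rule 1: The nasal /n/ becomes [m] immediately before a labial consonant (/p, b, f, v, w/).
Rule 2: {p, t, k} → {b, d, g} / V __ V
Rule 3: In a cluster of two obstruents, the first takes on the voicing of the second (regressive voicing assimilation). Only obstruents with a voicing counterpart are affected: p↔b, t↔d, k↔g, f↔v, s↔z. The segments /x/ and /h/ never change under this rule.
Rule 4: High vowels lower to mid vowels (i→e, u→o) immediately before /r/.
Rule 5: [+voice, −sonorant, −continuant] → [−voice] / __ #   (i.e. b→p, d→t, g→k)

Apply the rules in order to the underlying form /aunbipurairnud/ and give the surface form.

aumbiboraernut

Rule 1 (nasal place assimilation): /n/ precedes the labial consonant /b/, so it assimilates in place to [m]. /aunbipurairnud/ → aumbipurairnud.
Rule 2 (intervocalic voicing): /p/ is a voiceless stop between vowels /i/ and /u/, so it voices to [b]. /aumbipurairnud/ → aumbiburairnud.
Rule 3 (regressive voicing assimilation): no segment meets the environment; /aumbiburairnud/ is unchanged.
Rule 4 (pre-rhotic lowering): /u/ is a high vowel immediately before /r/, so it lowers to [o]. /i/ is a high vowel immediately before /r/, so it lowers to [e]. /aumbiburairnud/ → aumbiboraernud.
Rule 5 (final devoicing): /d/ is a voiced stop in word-final position, so it devoices to [t]. /aumbiboraernud/ → aumbiboraernut.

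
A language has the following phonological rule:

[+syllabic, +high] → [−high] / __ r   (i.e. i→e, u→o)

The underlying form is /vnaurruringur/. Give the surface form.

vnaorroringor

/u/ is a high vowel immediately before /r/, so it lowers to [o].
/u/ is a high vowel immediately before /r/, so it lowers to [o].
/u/ is a high vowel immediately before /r/, so it lowers to [o].
The other instance of /i/ does not occur in the required environment and remains unchanged.
Surface form: [vnaorroringor].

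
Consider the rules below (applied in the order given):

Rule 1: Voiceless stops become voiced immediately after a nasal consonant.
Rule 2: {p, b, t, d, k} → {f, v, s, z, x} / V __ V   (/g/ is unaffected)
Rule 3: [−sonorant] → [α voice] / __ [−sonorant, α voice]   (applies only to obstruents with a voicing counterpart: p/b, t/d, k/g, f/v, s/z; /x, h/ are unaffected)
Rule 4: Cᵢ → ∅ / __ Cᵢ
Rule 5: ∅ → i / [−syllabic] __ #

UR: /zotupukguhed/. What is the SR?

zosufuguhedi

Rule 1 (post-nasal voicing): no segment meets the environment; /zotupukguhed/ is unchanged.
Rule 2 (intervocalic spirantization): /t/ is a stop between vowels /o/ and /u/, so it spirantizes to the fricative [s]. /p/ is a stop between vowels /u/ and /u/, so it spirantizes to the fricative [f]. /zotupukguhed/ → zosufukguhed.
Rule 3 (regressive voicing assimilation): /k/ precedes the voiced obstruent /g/, so it voices to [g] by assimilation. /zosufukguhed/ → zosufugguhed.
Rule 4 (degemination): /gg/ is a geminate; the first /g/ deletes. /zosufugguhed/ → zosufuguhed.
Rule 5 (final i-epenthesis): the form ends in the consonant /d/, so [i] is inserted word-finally. /zosufuguhed/ → zosufuguhedi.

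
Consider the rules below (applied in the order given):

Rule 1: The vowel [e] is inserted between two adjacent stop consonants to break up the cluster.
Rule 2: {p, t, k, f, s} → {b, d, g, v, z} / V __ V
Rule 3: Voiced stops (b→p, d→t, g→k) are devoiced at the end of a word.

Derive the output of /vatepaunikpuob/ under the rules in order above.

Rule 1 (stop-cluster e-epenthesis): /k/ and /p/ form a stop–stop cluster, so [e] is inserted between them. /vatepaunikpuob/ → vatepaunikepuob.
Rule 2 (intervocalic voicing): /t/ is a voiceless obstruent between vowels /a/ and /e/, so it voices to [d]. /p/ is a voiceless obstruent between vowels /e/ and /a/, so it voices to [b]. /k/ is a voiceless obstruent between vowels /i/ and /e/, so it voices to [g]. /p/ is a voiceless obstruent between vowels /e/ and /u/, so it voices to [b]. /vatepaunikepuob/ → vadebaunigebuob.
Rule 3 (final devoicing): /b/ is a voiced stop in word-final position, so it devoices to [p]. /vadebaunigebuob/ → vadebaunigebuop.

vadebaunigebuop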